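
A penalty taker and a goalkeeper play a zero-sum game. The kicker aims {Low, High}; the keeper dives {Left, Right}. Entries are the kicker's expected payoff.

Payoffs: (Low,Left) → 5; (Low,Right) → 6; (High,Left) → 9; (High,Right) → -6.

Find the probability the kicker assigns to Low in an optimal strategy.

Row minima: Low → 5, High → -6; maximin = 5.
Column maxima: Left → 9, Right → 6; minimax = 6.
5 ≠ 6, so there is no saddle point; optimal play is mixed.
Let the kicker play Low with probability p. Expected payoff against Left: 5p + 9(1−p) = −4p + 9; against Right: 6p + (-6)(1−p) = 12p − 6.
Setting these equal: −4p + 9 = 12p − 6 ⇒ −16p = -15 ⇒ p = 15/16, and the value is (-4)·(15/16) + 9 = 21/4.
For the keeper: with q = P(Left), equating Low's and High's payoffs gives −q + 6 = 15q − 6 ⇒ q = 3/4.

15/16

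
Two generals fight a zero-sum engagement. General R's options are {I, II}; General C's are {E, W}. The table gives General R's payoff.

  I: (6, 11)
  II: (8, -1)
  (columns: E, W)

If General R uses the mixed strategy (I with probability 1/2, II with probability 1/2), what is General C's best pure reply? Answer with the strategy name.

W

If General C plays E, General R's expected payoff is (1/2)·6 + (1/2)·8 = 7.
If General C plays W, General R's expected payoff is (1/2)·11 + (1/2)·(-1) = 5.
General C minimizes General R's payoff; the smallest is 5, so the best response is W.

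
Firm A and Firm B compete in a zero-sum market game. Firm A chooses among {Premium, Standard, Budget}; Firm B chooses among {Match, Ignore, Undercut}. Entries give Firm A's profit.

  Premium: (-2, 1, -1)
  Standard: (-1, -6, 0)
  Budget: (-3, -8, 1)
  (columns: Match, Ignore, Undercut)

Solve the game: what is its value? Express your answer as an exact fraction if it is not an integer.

Row minima: Premium → -2, Standard → -6, Budget → -8; maximin = -2.
Column maxima: Match → -1, Ignore → 1, Undercut → 1; minimax = -1.
-2 ≠ -1, so there is no saddle point; optimal play is mixed.
Undercut is strictly dominated by Match (it gives Firm A strictly more in every row), so Firm B never plays it.
With Undercut eliminated, Budget is strictly dominated by Premium (Premium gives Firm A strictly more in every remaining column), so Firm A never plays it.
On the remaining 2×2 (Premium, Standard vs Match, Ignore):
Let Firm A play Premium with probability p. Expected payoff against Match: (-2)p + (-1)(1−p) = −p − 1; against Ignore: 1p + (-6)(1−p) = 7p − 6.
Setting these equal: −p − 1 = 7p − 6 ⇒ −8p = -5 ⇒ p = 5/8, and the value is (-1)·(5/8) − 1 = -13/8.
For Firm B: with q = P(Match), equating Premium's and Standard's payoffs gives −3q + 1 = 5q − 6 ⇒ q = 7/8.

-13/8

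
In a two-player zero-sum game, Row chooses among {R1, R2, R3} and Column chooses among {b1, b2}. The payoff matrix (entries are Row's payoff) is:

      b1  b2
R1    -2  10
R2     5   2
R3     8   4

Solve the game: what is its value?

11/2

Row minima: R1 → -2, R2 → 2, R3 → 4; maximin = 4.
Column maxima: b1 → 8, b2 → 10; minimax = 8.
4 ≠ 8, so there is no saddle point; optimal play is mixed.
R2 is strictly dominated by R3, so Row never plays it.
On the remaining 2×2 (R1, R3 vs b1, b2):
Let Row play R1 with probability p. Expected payoff against b1: (-2)p + 8(1−p) = −10p + 8; against b2: 10p + 4(1−p) = 6p + 4.
Setting these equal: −10p + 8 = 6p + 4 ⇒ −16p = -4 ⇒ p = 1/4, and the value is (-10)·(1/4) + 8 = 11/2.
For Column: with q = P(b1), equating R1's and R3's payoffs gives −12q + 10 = 4q + 4 ⇒ q = 3/8.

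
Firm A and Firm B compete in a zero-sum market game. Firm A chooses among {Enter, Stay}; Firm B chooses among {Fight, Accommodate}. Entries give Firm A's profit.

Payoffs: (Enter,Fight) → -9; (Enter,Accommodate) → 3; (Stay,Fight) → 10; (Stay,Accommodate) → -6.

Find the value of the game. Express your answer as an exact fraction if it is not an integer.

Row minima: Enter → -9, Stay → -6; maximin = -6.
Column maxima: Fight → 10, Accommodate → 3; minimax = 3.
-6 ≠ 3, so there is no saddle point; optimal play is mixed.
Let Firm A play Enter with probability p. Expected payoff against Fight: (-9)p + 10(1−p) = −19p + 10; against Accommodate: 3p + (-6)(1−p) = 9p − 6.
Setting these equal: −19p + 10 = 9p − 6 ⇒ −28p = -16 ⇒ p = 4/7, and the value is (-19)·(4/7) + 10 = -6/7.
For Firm B: with q = P(Fight), equating Enter's and Stay's payoffs gives −12q + 3 = 16q − 6 ⇒ q = 9/28.

-6/7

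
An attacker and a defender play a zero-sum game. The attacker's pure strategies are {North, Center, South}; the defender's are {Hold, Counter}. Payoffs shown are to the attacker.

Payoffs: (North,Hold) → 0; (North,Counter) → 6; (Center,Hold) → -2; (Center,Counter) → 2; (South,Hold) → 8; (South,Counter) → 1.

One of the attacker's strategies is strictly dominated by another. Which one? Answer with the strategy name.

Center

North gives a strictly higher payoff than Center against every column: 0 > -2, 6 > 2.
So Center is strictly dominated and the attacker never plays it.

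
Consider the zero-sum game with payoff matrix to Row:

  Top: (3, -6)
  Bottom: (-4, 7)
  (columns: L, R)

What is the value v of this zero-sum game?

-3/20

Row minima: Top → -6, Bottom → -4; maximin = -4.
Column maxima: L → 3, R → 7; minimax = 3.
-4 ≠ 3, so there is no saddle point; optimal play is mixed.
Let Row play Top with probability p. Expected payoff against L: 3p + (-4)(1−p) = 7p − 4; against R: (-6)p + 7(1−p) = −13p + 7.
Setting these equal: 7p − 4 = −13p + 7 ⇒ 20p = 11 ⇒ p = 11/20, and the value is (7)·(11/20) − 4 = -3/20.
For Column: with q = P(L), equating Top's and Bottom's payoffs gives 9q − 6 = −11q + 7 ⇒ q = 13/20.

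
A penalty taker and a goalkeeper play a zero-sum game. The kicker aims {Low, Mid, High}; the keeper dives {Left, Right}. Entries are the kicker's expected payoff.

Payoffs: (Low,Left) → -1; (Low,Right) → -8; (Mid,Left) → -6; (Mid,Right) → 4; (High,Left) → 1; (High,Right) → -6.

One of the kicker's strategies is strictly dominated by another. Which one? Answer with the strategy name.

Low

High gives a strictly higher payoff than Low against every column: 1 > -1, -6 > -8.
So Low is strictly dominated and the kicker never plays it.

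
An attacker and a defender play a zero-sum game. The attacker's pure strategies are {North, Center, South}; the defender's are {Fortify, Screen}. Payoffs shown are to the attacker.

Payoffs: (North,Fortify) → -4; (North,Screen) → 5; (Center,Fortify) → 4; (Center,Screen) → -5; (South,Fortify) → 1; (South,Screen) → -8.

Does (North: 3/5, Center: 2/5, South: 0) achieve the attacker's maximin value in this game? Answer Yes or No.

Against Fortify this mix gives (3/5)·(-4) + (2/5)·4 = -4/5.
Against Screen this mix gives (3/5)·5 + (2/5)·(-5) = 1.
The defender will play Fortify, holding the attacker to -4/5. Shifting weight toward the row that does better against Fortify would raise this floor (the equalizing mix achieves 0 against both Fortify and Screen), so the proposed strategy is not optimal.

No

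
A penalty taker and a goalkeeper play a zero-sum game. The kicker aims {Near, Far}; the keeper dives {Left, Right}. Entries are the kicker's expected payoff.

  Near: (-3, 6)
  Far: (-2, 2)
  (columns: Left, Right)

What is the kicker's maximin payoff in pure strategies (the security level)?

-2

Row minima: Near → -3, Far → -2.
The best of these is -2.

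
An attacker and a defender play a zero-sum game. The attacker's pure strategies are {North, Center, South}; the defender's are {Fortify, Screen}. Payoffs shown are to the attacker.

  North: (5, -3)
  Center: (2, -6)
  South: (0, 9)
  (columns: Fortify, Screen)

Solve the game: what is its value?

45/17

Row minima: North → -3, Center → -6, South → 0; maximin = 0.
Column maxima: Fortify → 5, Screen → 9; minimax = 5.
0 ≠ 5, so there is no saddle point; optimal play is mixed.
Center is strictly dominated by North, so the attacker never plays it.
On the remaining 2×2 (North, South vs Fortify, Screen):
Let the attacker play North with probability p. Expected payoff against Fortify: 5p + 0(1−p) = 5p; against Screen: (-3)p + 9(1−p) = −12p + 9.
Setting these equal: 5p = −12p + 9 ⇒ 17p = 9 ⇒ p = 9/17, and the value is (5)·(9/17) = 45/17.
For the defender: with q = P(Fortify), equating North's and South's payoffs gives 8q − 3 = −9q + 9 ⇒ q = 12/17.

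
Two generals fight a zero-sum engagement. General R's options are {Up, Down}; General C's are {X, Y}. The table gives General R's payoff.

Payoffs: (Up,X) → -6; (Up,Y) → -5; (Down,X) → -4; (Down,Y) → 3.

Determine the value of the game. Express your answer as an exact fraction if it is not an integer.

-4

Row minima: Up → -6, Down → -4; maximin = -4.
Column maxima: X → -4, Y → 3; minimax = -4.
Since maximin = minimax = -4, there is a saddle point and the value is -4.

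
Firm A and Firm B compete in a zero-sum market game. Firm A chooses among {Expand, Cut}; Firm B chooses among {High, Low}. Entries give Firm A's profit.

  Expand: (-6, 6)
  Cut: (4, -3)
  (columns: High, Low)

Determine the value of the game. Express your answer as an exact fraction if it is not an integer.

Row minima: Expand → -6, Cut → -3; maximin = -3.
Column maxima: High → 4, Low → 6; minimax = 4.
-3 ≠ 4, so there is no saddle point; optimal play is mixed.
Let Firm A play Expand with probability p. Expected payoff against High: (-6)p + 4(1−p) = −10p + 4; against Low: 6p + (-3)(1−p) = 9p − 3.
Setting these equal: −10p + 4 = 9p − 3 ⇒ −19p = -7 ⇒ p = 7/19, and the value is (-10)·(7/19) + 4 = 6/19.
For Firm B: with q = P(High), equating Expand's and Cut's payoffs gives −12q + 6 = 7q − 3 ⇒ q = 9/19.

6/19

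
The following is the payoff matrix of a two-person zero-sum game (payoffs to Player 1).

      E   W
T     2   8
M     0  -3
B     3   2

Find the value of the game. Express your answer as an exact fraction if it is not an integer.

20/7

Row minima: T → 2, M → -3, B → 2; maximin = 2.
Column maxima: E → 3, W → 8; minimax = 3.
2 ≠ 3, so there is no saddle point; optimal play is mixed.
M is strictly dominated by T, so Player 1 never plays it.
On the remaining 2×2 (T, B vs E, W):
Let Player 1 play T with probability p. Expected payoff against E: 2p + 3(1−p) = −p + 3; against W: 8p + 2(1−p) = 6p + 2.
Setting these equal: −p + 3 = 6p + 2 ⇒ −7p = -1 ⇒ p = 1/7, and the value is (-1)·(1/7) + 3 = 20/7.
For Player 2: with q = P(E), equating T's and B's payoffs gives −6q + 8 = q + 2 ⇒ q = 6/7.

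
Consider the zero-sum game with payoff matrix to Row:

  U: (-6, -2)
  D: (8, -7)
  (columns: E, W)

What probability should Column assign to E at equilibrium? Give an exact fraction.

Row minima: U → -6, D → -7; maximin = -6.
Column maxima: E → 8, W → -2; minimax = -2.
-6 ≠ -2, so there is no saddle point; optimal play is mixed.
Let Row play U with probability p. Expected payoff against E: (-6)p + 8(1−p) = −14p + 8; against W: (-2)p + (-7)(1−p) = 5p − 7.
Setting these equal: −14p + 8 = 5p − 7 ⇒ −19p = -15 ⇒ p = 15/19, and the value is (-14)·(15/19) + 8 = -58/19.
For Column: with q = P(E), equating U's and D's payoffs gives −4q − 2 = 15q − 7 ⇒ q = 5/19.

5/19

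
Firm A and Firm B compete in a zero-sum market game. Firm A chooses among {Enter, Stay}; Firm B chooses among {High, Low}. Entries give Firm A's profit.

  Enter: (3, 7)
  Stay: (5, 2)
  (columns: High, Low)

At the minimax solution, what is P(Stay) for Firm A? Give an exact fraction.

4/7

Row minima: Enter → 3, Stay → 2; maximin = 3.
Column maxima: High → 5, Low → 7; minimax = 5.
3 ≠ 5, so there is no saddle point; optimal play is mixed.
Let Firm A play Enter with probability p. Expected payoff against High: 3p + 5(1−p) = −2p + 5; against Low: 7p + 2(1−p) = 5p + 2.
Setting these equal: −2p + 5 = 5p + 2 ⇒ −7p = -3 ⇒ p = 3/7, and the value is (-2)·(3/7) + 5 = 29/7.
For Firm B: with q = P(High), equating Enter's and Stay's payoffs gives −4q + 7 = 3q + 2 ⇒ q = 5/7.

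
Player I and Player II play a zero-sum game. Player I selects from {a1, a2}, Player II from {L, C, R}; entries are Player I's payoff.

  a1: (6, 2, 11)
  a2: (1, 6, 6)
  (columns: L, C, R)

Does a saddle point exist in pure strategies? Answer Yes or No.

No

Row minima: a1 → 2, a2 → 1; maximin = 2.
Column maxima: L → 6, C → 6, R → 11; minimax = 6.
2 ≠ 6, so no pure-strategy equilibrium exists.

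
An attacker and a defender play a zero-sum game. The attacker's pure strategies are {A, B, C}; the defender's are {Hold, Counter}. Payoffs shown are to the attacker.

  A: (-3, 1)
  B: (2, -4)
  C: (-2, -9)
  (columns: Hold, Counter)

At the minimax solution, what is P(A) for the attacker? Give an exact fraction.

3/5

Row minima: A → -3, B → -4, C → -9; maximin = -3.
Column maxima: Hold → 2, Counter → 1; minimax = 1.
-3 ≠ 1, so there is no saddle point; optimal play is mixed.
C is strictly dominated by B, so the attacker never plays it.
On the remaining 2×2 (A, B vs Hold, Counter):
Let the attacker play A with probability p. Expected payoff against Hold: (-3)p + 2(1−p) = −5p + 2; against Counter: 1p + (-4)(1−p) = 5p − 4.
Setting these equal: −5p + 2 = 5p − 4 ⇒ −10p = -6 ⇒ p = 3/5, and the value is (-5)·(3/5) + 2 = -1.
For the defender: with q = P(Hold), equating A's and B's payoffs gives −4q + 1 = 6q − 4 ⇒ q = 1/2.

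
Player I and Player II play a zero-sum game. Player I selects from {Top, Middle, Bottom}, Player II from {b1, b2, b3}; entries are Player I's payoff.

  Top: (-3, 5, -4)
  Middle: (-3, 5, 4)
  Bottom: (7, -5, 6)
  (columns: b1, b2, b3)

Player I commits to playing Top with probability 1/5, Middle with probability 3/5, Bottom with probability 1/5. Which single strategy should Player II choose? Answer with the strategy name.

b1

If Player II plays b1, Player I's expected payoff is (1/5)·(-3) + (3/5)·(-3) + (1/5)·7 = -1.
If Player II plays b2, Player I's expected payoff is (1/5)·5 + (3/5)·5 + (1/5)·(-5) = 3.
If Player II plays b3, Player I's expected payoff is (1/5)·(-4) + (3/5)·4 + (1/5)·6 = 14/5.
Player II minimizes Player I's payoff; the smallest is -1, so the best response is b1.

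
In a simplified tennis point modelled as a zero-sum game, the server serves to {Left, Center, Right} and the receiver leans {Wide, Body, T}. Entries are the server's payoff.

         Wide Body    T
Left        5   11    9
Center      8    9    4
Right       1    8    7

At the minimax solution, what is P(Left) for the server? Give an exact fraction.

Row minima: Left → 5, Center → 4, Right → 1; maximin = 5.
Column maxima: Wide → 8, Body → 11, T → 9; minimax = 8.
5 ≠ 8, so there is no saddle point; optimal play is mixed.
Right is strictly dominated by Left, so the server never plays it.
Body is strictly dominated by Wide (it gives the server strictly more in every row), so the receiver never plays it.
On the remaining 2×2 (Left, Center vs Wide, T):
Let the server play Left with probability p. Expected payoff against Wide: 5p + 8(1−p) = −3p + 8; against T: 9p + 4(1−p) = 5p + 4.
Setting these equal: −3p + 8 = 5p + 4 ⇒ −8p = -4 ⇒ p = 1/2, and the value is (-3)·(1/2) + 8 = 13/2.
For the receiver: with q = P(Wide), equating Left's and Center's payoffs gives −4q + 9 = 4q + 4 ⇒ q = 5/8.

1/2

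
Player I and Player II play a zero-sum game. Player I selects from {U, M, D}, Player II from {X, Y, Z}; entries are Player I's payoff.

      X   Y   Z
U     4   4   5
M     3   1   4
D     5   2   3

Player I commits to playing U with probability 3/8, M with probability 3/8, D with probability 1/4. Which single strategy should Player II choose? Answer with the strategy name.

Y

If Player II plays X, Player I's expected payoff is (3/8)·4 + (3/8)·3 + (1/4)·5 = 31/8.
If Player II plays Y, Player I's expected payoff is (3/8)·4 + (3/8)·1 + (1/4)·2 = 19/8.
If Player II plays Z, Player I's expected payoff is (3/8)·5 + (3/8)·4 + (1/4)·3 = 33/8.
Player II minimizes Player I's payoff; the smallest is 19/8, so the best response is Y.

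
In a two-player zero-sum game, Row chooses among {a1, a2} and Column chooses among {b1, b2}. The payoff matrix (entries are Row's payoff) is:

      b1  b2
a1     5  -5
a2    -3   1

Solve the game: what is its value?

-5/7

Row minima: a1 → -5, a2 → -3; maximin = -3.
Column maxima: b1 → 5, b2 → 1; minimax = 1.
-3 ≠ 1, so there is no saddle point; optimal play is mixed.
Let Row play a1 with probability p. Expected payoff against b1: 5p + (-3)(1−p) = 8p − 3; against b2: (-5)p + 1(1−p) = −6p + 1.
Setting these equal: 8p − 3 = −6p + 1 ⇒ 14p = 4 ⇒ p = 2/7, and the value is (8)·(2/7) − 3 = -5/7.
For Column: with q = P(b1), equating a1's and a2's payoffs gives 10q − 5 = −4q + 1 ⇒ q = 3/7.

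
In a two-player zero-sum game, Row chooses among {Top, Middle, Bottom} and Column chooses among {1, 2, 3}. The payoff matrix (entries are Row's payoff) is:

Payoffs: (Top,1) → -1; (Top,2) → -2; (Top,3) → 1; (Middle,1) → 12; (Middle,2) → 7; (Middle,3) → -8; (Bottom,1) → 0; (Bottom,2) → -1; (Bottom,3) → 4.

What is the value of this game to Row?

1

Row minima: Top → -2, Middle → -8, Bottom → -1; maximin = -1.
Column maxima: 1 → 12, 2 → 7, 3 → 4; minimax = 4.
-1 ≠ 4, so there is no saddle point; optimal play is mixed.
Top is strictly dominated by Bottom, so Row never plays it.
1 is strictly dominated by 2 (it gives Row strictly more in every row), so Column never plays it.
On the remaining 2×2 (Middle, Bottom vs 2, 3):
Let Row play Middle with probability p. Expected payoff against 2: 7p + (-1)(1−p) = 8p − 1; against 3: (-8)p + 4(1−p) = −12p + 4.
Setting these equal: 8p − 1 = −12p + 4 ⇒ 20p = 5 ⇒ p = 1/4, and the value is (8)·(1/4) − 1 = 1.
For Column: with q = P(2), equating Middle's and Bottom's payoffs gives 15q − 8 = −5q + 4 ⇒ q = 3/5.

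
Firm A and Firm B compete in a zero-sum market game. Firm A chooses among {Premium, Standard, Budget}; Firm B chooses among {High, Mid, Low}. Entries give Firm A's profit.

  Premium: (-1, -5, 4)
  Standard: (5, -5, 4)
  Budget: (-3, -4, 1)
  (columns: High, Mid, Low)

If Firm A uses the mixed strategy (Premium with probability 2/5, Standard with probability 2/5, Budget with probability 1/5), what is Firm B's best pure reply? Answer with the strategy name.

Mid

If Firm B plays High, Firm A's expected payoff is (2/5)·(-1) + (2/5)·5 + (1/5)·(-3) = 1.
If Firm B plays Mid, Firm A's expected payoff is (2/5)·(-5) + (2/5)·(-5) + (1/5)·(-4) = -24/5.
If Firm B plays Low, Firm A's expected payoff is (2/5)·4 + (2/5)·4 + (1/5)·1 = 17/5.
Firm B minimizes Firm A's payoff; the smallest is -24/5, so the best response is Mid.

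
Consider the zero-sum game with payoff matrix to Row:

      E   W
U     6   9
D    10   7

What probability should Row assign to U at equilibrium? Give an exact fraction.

Row minima: U → 6, D → 7; maximin = 7.
Column maxima: E → 10, W → 9; minimax = 9.
7 ≠ 9, so there is no saddle point; optimal play is mixed.
Let Row play U with probability p. Expected payoff against E: 6p + 10(1−p) = −4p + 10; against W: 9p + 7(1−p) = 2p + 7.
Setting these equal: −4p + 10 = 2p + 7 ⇒ −6p = -3 ⇒ p = 1/2, and the value is (-4)·(1/2) + 10 = 8.
For Column: with q = P(E), equating U's and D's payoffs gives −3q + 9 = 3q + 7 ⇒ q = 1/3.

1/2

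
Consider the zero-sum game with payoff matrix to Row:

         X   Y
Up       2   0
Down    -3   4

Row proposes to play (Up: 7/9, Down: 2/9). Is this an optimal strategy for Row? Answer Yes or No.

Against X this mix gives (7/9)·2 + (2/9)·(-3) = 8/9.
Against Y this mix gives (7/9)·0 + (2/9)·4 = 8/9.
All of Column's active replies (X, Y) yield 8/9, and no column does worse for Row. The mix makes Column indifferent and guarantees 8/9, so it is optimal.

Yes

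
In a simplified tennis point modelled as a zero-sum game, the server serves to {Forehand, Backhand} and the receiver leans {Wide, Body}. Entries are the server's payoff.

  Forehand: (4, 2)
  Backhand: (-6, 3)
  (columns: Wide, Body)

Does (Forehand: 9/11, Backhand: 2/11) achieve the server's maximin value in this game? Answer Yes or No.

Against Wide this mix gives (9/11)·4 + (2/11)·(-6) = 24/11.
Against Body this mix gives (9/11)·2 + (2/11)·3 = 24/11.
All of the receiver's active replies (Wide, Body) yield 24/11, and no column does worse for the server. The mix makes the receiver indifferent and guarantees 24/11, so it is optimal.

Yes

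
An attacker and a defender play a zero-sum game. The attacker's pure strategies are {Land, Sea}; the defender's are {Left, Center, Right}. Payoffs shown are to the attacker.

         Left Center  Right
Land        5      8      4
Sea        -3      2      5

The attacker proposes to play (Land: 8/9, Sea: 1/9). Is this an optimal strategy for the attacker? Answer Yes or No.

Yes

Against Left this mix gives (8/9)·5 + (1/9)·(-3) = 37/9.
Against Center this mix gives (8/9)·8 + (1/9)·2 = 22/3.
Against Right this mix gives (8/9)·4 + (1/9)·5 = 37/9.
All of the defender's active replies (Left, Right) yield 37/9, and no column does worse for the attacker. The mix makes the defender indifferent and guarantees 37/9, so it is optimal.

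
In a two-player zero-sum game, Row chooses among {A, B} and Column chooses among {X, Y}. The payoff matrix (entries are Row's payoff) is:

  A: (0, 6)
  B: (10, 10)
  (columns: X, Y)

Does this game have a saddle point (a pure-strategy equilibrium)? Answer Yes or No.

Row minima: A → 0, B → 10; maximin = 10.
Column maxima: X → 10, Y → 10; minimax = 10.
maximin = minimax = 10, so a saddle point exists.

Yes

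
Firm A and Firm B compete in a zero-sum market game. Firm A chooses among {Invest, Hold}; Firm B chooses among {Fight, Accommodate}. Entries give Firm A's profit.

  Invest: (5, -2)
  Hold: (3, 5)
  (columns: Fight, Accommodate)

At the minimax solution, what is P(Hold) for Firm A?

Row minima: Invest → -2, Hold → 3; maximin = 3.
Column maxima: Fight → 5, Accommodate → 5; minimax = 5.
3 ≠ 5, so there is no saddle point; optimal play is mixed.
Let Firm A play Invest with probability p. Expected payoff against Fight: 5p + 3(1−p) = 2p + 3; against Accommodate: (-2)p + 5(1−p) = −7p + 5.
Setting these equal: 2p + 3 = −7p + 5 ⇒ 9p = 2 ⇒ p = 2/9, and the value is (2)·(2/9) + 3 = 31/9.
For Firm B: with q = P(Fight), equating Invest's and Hold's payoffs gives 7q − 2 = −2q + 5 ⇒ q = 7/9.

7/9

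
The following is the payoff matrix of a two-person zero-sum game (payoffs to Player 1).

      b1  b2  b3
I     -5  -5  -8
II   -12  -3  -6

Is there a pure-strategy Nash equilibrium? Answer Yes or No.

Row minima: I → -8, II → -12; maximin = -8.
Column maxima: b1 → -5, b2 → -3, b3 → -6; minimax = -6.
-8 ≠ -6, so no pure-strategy equilibrium exists.

No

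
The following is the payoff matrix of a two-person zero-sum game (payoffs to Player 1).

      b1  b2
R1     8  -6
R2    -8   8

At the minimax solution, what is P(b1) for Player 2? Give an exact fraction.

7/15

Row minima: R1 → -6, R2 → -8; maximin = -6.
Column maxima: b1 → 8, b2 → 8; minimax = 8.
-6 ≠ 8, so there is no saddle point; optimal play is mixed.
Let Player 1 play R1 with probability p. Expected payoff against b1: 8p + (-8)(1−p) = 16p − 8; against b2: (-6)p + 8(1−p) = −14p + 8.
Setting these equal: 16p − 8 = −14p + 8 ⇒ 30p = 16 ⇒ p = 8/15, and the value is (16)·(8/15) − 8 = 8/15.
For Player 2: with q = P(b1), equating R1's and R2's payoffs gives 14q − 6 = −16q + 8 ⇒ q = 7/15.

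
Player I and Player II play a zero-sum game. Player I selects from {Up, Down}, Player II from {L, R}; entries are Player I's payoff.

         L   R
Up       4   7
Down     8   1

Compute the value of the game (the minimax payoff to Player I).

26/5

Row minima: Up → 4, Down → 1; maximin = 4.
Column maxima: L → 8, R → 7; minimax = 7.
4 ≠ 7, so there is no saddle point; optimal play is mixed.
Let Player I play Up with probability p. Expected payoff against L: 4p + 8(1−p) = −4p + 8; against R: 7p + 1(1−p) = 6p + 1.
Setting these equal: −4p + 8 = 6p + 1 ⇒ −10p = -7 ⇒ p = 7/10, and the value is (-4)·(7/10) + 8 = 26/5.
For Player II: with q = P(L), equating Up's and Down's payoffs gives −3q + 7 = 7q + 1 ⇒ q = 3/5.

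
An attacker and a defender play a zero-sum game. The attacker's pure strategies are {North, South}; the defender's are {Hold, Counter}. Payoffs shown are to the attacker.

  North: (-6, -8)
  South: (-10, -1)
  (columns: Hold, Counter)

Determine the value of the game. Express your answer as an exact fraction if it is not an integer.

Row minima: North → -8, South → -10; maximin = -8.
Column maxima: Hold → -6, Counter → -1; minimax = -6.
-8 ≠ -6, so there is no saddle point; optimal play is mixed.
Let the attacker play North with probability p. Expected payoff against Hold: (-6)p + (-10)(1−p) = 4p − 10; against Counter: (-8)p + (-1)(1−p) = −7p − 1.
Setting these equal: 4p − 10 = −7p − 1 ⇒ 11p = 9 ⇒ p = 9/11, and the value is (4)·(9/11) − 10 = -74/11.
For the defender: with q = P(Hold), equating North's and South's payoffs gives 2q − 8 = −9q − 1 ⇒ q = 7/11.

-74/11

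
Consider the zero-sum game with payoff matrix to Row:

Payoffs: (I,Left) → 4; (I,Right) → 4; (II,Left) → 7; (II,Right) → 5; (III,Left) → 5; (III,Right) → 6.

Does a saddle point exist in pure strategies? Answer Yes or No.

No

Row minima: I → 4, II → 5, III → 5; maximin = 5.
Column maxima: Left → 7, Right → 6; minimax = 6.
5 ≠ 6, so no pure-strategy equilibrium exists.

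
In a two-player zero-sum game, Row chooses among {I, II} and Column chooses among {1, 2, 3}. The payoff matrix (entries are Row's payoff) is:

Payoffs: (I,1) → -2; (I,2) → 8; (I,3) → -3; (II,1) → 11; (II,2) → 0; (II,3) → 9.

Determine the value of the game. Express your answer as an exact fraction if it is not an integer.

18/5

Row minima: I → -3, II → 0; maximin = 0.
Column maxima: 1 → 11, 2 → 8, 3 → 9; minimax = 8.
0 ≠ 8, so there is no saddle point; optimal play is mixed.
1 is strictly dominated by 3 (it gives Row strictly more in every row), so Column never plays it.
On the remaining 2×2 (I, II vs 2, 3):
Let Row play I with probability p. Expected payoff against 2: 8p + 0(1−p) = 8p; against 3: (-3)p + 9(1−p) = −12p + 9.
Setting these equal: 8p = −12p + 9 ⇒ 20p = 9 ⇒ p = 9/20, and the value is (8)·(9/20) = 18/5.
For Column: with q = P(2), equating I's and II's payoffs gives 11q − 3 = −9q + 9 ⇒ q = 3/5.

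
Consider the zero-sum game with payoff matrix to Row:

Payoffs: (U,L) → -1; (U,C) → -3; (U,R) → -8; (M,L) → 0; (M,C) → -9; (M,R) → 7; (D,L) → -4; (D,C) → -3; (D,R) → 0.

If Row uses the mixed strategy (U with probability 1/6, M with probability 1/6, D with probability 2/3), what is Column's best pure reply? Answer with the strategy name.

If Column plays L, Row's expected payoff is (1/6)·(-1) + (1/6)·0 + (2/3)·(-4) = -17/6.
If Column plays C, Row's expected payoff is (1/6)·(-3) + (1/6)·(-9) + (2/3)·(-3) = -4.
If Column plays R, Row's expected payoff is (1/6)·(-8) + (1/6)·7 + (2/3)·0 = -1/6.
Column minimizes Row's payoff; the smallest is -4, so the best response is C.

C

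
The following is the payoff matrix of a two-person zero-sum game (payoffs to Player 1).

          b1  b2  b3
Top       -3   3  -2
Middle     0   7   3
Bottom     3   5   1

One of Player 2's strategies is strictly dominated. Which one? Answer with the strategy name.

b1 holds Player 1's payoff strictly below b2 in every row: -3 < 3, 0 < 7, 3 < 5.
So b2 is strictly dominated for Player 2.

b2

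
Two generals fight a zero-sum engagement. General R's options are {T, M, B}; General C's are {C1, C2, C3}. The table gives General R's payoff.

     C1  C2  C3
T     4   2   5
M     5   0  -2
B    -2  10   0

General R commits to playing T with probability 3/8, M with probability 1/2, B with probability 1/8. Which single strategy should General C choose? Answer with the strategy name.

If General C plays C1, General R's expected payoff is (3/8)·4 + (1/2)·5 + (1/8)·(-2) = 15/4.
If General C plays C2, General R's expected payoff is (3/8)·2 + (1/2)·0 + (1/8)·10 = 2.
If General C plays C3, General R's expected payoff is (3/8)·5 + (1/2)·(-2) + (1/8)·0 = 7/8.
General C minimizes General R's payoff; the smallest is 7/8, so the best response is C3.

C3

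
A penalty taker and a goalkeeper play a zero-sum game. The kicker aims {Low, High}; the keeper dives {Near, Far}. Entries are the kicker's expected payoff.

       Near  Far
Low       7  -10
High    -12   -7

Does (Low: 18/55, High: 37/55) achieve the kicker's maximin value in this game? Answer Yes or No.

No

Against Near this mix gives (18/55)·7 + (37/55)·(-12) = -318/55.
Against Far this mix gives (18/55)·(-10) + (37/55)·(-7) = -439/55.
The keeper will play Far, holding the kicker to -439/55. Shifting weight toward the row that does better against Far would raise this floor (the equalizing mix achieves -169/22 against both Far and Near), so the proposed strategy is not optimal.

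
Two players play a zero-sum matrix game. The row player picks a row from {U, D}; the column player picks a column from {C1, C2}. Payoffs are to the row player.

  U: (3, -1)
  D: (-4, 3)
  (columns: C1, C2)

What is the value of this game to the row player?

Row minima: U → -1, D → -4; maximin = -1.
Column maxima: C1 → 3, C2 → 3; minimax = 3.
-1 ≠ 3, so there is no saddle point; optimal play is mixed.
Let the row player play U with probability p. Expected payoff against C1: 3p + (-4)(1−p) = 7p − 4; against C2: (-1)p + 3(1−p) = −4p + 3.
Setting these equal: 7p − 4 = −4p + 3 ⇒ 11p = 7 ⇒ p = 7/11, and the value is (7)·(7/11) − 4 = 5/11.
For the column player: with q = P(C1), equating U's and D's payoffs gives 4q − 1 = −7q + 3 ⇒ q = 4/11.

5/11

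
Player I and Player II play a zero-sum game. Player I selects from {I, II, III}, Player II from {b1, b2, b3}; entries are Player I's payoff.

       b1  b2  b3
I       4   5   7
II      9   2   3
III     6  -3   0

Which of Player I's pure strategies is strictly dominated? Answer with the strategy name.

II gives a strictly higher payoff than III against every column: 9 > 6, 2 > -3, 3 > 0.
So III is strictly dominated and Player I never plays it.

III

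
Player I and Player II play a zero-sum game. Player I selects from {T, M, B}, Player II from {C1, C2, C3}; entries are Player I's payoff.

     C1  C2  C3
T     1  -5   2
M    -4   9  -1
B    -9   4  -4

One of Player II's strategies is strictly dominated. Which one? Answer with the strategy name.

C3

C1 holds Player I's payoff strictly below C3 in every row: 1 < 2, -4 < -1, -9 < -4.
So C3 is strictly dominated for Player II.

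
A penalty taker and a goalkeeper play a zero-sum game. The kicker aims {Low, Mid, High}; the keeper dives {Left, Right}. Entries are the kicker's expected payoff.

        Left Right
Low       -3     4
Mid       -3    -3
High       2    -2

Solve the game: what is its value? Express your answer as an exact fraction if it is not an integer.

2/11

Row minima: Low → -3, Mid → -3, High → -2; maximin = -2.
Column maxima: Left → 2, Right → 4; minimax = 2.
-2 ≠ 2, so there is no saddle point; optimal play is mixed.
Mid is strictly dominated by High, so the kicker never plays it.
On the remaining 2×2 (Low, High vs Left, Right):
Let the kicker play Low with probability p. Expected payoff against Left: (-3)p + 2(1−p) = −5p + 2; against Right: 4p + (-2)(1−p) = 6p − 2.
Setting these equal: −5p + 2 = 6p − 2 ⇒ −11p = -4 ⇒ p = 4/11, and the value is (-5)·(4/11) + 2 = 2/11.
For the keeper: with q = P(Left), equating Low's and High's payoffs gives −7q + 4 = 4q − 2 ⇒ q = 6/11.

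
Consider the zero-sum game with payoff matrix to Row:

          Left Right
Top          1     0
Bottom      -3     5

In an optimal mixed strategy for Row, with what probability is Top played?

Row minima: Top → 0, Bottom → -3; maximin = 0.
Column maxima: Left → 1, Right → 5; minimax = 1.
0 ≠ 1, so there is no saddle point; optimal play is mixed.
Let Row play Top with probability p. Expected payoff against Left: 1p + (-3)(1−p) = 4p − 3; against Right: 0p + 5(1−p) = −5p + 5.
Setting these equal: 4p − 3 = −5p + 5 ⇒ 9p = 8 ⇒ p = 8/9, and the value is (4)·(8/9) − 3 = 5/9.
For Column: with q = P(Left), equating Top's and Bottom's payoffs gives q = −8q + 5 ⇒ q = 5/9.

8/9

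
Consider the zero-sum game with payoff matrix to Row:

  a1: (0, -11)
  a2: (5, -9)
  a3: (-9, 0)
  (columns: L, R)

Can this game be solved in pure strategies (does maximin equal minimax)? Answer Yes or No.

No

Row minima: a1 → -11, a2 → -9, a3 → -9; maximin = -9.
Column maxima: L → 5, R → 0; minimax = 0.
-9 ≠ 0, so no pure-strategy equilibrium exists.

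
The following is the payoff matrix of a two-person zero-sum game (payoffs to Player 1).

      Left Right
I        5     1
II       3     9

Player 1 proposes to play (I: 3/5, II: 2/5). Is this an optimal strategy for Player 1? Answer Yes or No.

Against Left this mix gives (3/5)·5 + (2/5)·3 = 21/5.
Against Right this mix gives (3/5)·1 + (2/5)·9 = 21/5.
All of Player 2's active replies (Left, Right) yield 21/5, and no column does worse for Player 1. The mix makes Player 2 indifferent and guarantees 21/5, so it is optimal.

Yes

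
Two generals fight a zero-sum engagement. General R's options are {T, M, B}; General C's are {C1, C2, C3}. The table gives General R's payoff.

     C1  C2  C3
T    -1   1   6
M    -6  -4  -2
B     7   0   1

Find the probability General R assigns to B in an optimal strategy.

2/9

Row minima: T → -1, M → -6, B → 0; maximin = 0.
Column maxima: C1 → 7, C2 → 1, C3 → 6; minimax = 1.
0 ≠ 1, so there is no saddle point; optimal play is mixed.
M is strictly dominated by T, so General R never plays it.
C3 is strictly dominated by C2 (it gives General R strictly more in every row), so General C never plays it.
On the remaining 2×2 (T, B vs C1, C2):
Let General R play T with probability p. Expected payoff against C1: (-1)p + 7(1−p) = −8p + 7; against C2: 1p + 0(1−p) = p.
Setting these equal: −8p + 7 = p ⇒ −9p = -7 ⇒ p = 7/9, and the value is (-8)·(7/9) + 7 = 7/9.
For General C: with q = P(C1), equating T's and B's payoffs gives −2q + 1 = 7q ⇒ q = 1/9.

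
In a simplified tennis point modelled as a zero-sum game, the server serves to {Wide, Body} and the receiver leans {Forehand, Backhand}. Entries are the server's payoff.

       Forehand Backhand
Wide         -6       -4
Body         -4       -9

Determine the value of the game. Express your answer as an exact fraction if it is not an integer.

-38/7

Row minima: Wide → -6, Body → -9; maximin = -6.
Column maxima: Forehand → -4, Backhand → -4; minimax = -4.
-6 ≠ -4, so there is no saddle point; optimal play is mixed.
Let the server play Wide with probability p. Expected payoff against Forehand: (-6)p + (-4)(1−p) = −2p − 4; against Backhand: (-4)p + (-9)(1−p) = 5p − 9.
Setting these equal: −2p − 4 = 5p − 9 ⇒ −7p = -5 ⇒ p = 5/7, and the value is (-2)·(5/7) − 4 = -38/7.
For the receiver: with q = P(Forehand), equating Wide's and Body's payoffs gives −2q − 4 = 5q − 9 ⇒ q = 5/7.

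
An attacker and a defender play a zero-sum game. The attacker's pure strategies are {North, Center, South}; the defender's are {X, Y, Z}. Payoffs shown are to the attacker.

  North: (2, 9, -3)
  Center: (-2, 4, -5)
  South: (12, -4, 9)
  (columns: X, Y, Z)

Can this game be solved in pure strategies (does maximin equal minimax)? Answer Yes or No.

Row minima: North → -3, Center → -5, South → -4; maximin = -3.
Column maxima: X → 12, Y → 9, Z → 9; minimax = 9.
-3 ≠ 9, so no pure-strategy equilibrium exists.

No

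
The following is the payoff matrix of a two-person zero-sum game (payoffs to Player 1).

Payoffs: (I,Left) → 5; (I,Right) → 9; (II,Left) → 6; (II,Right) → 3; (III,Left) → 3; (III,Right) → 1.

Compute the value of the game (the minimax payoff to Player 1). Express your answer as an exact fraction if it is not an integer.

Row minima: I → 5, II → 3, III → 1; maximin = 5.
Column maxima: Left → 6, Right → 9; minimax = 6.
5 ≠ 6, so there is no saddle point; optimal play is mixed.
III is strictly dominated by I, so Player 1 never plays it.
On the remaining 2×2 (I, II vs Left, Right):
Let Player 1 play I with probability p. Expected payoff against Left: 5p + 6(1−p) = −p + 6; against Right: 9p + 3(1−p) = 6p + 3.
Setting these equal: −p + 6 = 6p + 3 ⇒ −7p = -3 ⇒ p = 3/7, and the value is (-1)·(3/7) + 6 = 39/7.
For Player 2: with q = P(Left), equating I's and II's payoffs gives −4q + 9 = 3q + 3 ⇒ q = 6/7.

39/7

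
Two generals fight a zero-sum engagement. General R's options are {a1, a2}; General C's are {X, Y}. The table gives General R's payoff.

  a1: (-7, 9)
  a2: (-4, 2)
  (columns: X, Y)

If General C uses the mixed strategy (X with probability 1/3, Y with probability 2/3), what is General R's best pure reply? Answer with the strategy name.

Expected payoff of a1: (1/3)·(-7) + (2/3)·9 = 11/3.
Expected payoff of a2: (1/3)·(-4) + (2/3)·2 = 0.
The largest is 11/3, so General R's best response is a1.

a1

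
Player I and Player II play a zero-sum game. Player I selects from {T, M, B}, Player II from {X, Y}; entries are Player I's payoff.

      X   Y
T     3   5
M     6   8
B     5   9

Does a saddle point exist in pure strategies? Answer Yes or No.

Yes

Row minima: T → 3, M → 6, B → 5; maximin = 6.
Column maxima: X → 6, Y → 9; minimax = 6.
maximin = minimax = 6, so a saddle point exists.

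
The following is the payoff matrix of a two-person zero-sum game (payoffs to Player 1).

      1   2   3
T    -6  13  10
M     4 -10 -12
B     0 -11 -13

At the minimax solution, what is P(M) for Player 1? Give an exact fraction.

Row minima: T → -6, M → -12, B → -13; maximin = -6.
Column maxima: 1 → 4, 2 → 13, 3 → 10; minimax = 4.
-6 ≠ 4, so there is no saddle point; optimal play is mixed.
B is strictly dominated by M, so Player 1 never plays it.
2 is strictly dominated by 3 (it gives Player 1 strictly more in every row), so Player 2 never plays it.
On the remaining 2×2 (T, M vs 1, 3):
Let Player 1 play T with probability p. Expected payoff against 1: (-6)p + 4(1−p) = −10p + 4; against 3: 10p + (-12)(1−p) = 22p − 12.
Setting these equal: −10p + 4 = 22p − 12 ⇒ −32p = -16 ⇒ p = 1/2, and the value is (-10)·(1/2) + 4 = -1.
For Player 2: with q = P(1), equating T's and M's payoffs gives −16q + 10 = 16q − 12 ⇒ q = 11/16.

1/2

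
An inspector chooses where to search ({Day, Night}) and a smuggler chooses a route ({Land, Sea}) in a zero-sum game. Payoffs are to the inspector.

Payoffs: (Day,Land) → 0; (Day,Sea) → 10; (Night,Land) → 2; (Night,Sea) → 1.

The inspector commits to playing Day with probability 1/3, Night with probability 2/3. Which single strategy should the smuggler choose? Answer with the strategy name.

Land

If the smuggler plays Land, the inspector's expected payoff is (1/3)·0 + (2/3)·2 = 4/3.
If the smuggler plays Sea, the inspector's expected payoff is (1/3)·10 + (2/3)·1 = 4.
The smuggler minimizes the inspector's payoff; the smallest is 4/3, so the best response is Land.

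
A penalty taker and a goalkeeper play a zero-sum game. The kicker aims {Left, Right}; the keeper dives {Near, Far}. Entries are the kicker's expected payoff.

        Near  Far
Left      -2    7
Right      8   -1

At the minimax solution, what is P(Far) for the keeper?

Row minima: Left → -2, Right → -1; maximin = -1.
Column maxima: Near → 8, Far → 7; minimax = 7.
-1 ≠ 7, so there is no saddle point; optimal play is mixed.
Let the kicker play Left with probability p. Expected payoff against Near: (-2)p + 8(1−p) = −10p + 8; against Far: 7p + (-1)(1−p) = 8p − 1.
Setting these equal: −10p + 8 = 8p − 1 ⇒ −18p = -9 ⇒ p = 1/2, and the value is (-10)·(1/2) + 8 = 3.
For the keeper: with q = P(Near), equating Left's and Right's payoffs gives −9q + 7 = 9q − 1 ⇒ q = 4/9.

5/9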